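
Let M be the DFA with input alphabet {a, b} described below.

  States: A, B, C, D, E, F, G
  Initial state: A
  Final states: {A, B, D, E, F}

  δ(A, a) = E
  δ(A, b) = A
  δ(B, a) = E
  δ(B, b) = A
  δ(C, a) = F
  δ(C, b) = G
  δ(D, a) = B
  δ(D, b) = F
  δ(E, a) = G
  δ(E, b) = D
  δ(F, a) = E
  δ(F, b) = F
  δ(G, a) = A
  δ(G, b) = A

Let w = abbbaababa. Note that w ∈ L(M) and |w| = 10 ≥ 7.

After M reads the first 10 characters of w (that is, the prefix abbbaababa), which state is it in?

B

State sequence: A -a-> E -b-> D -b-> F -b-> F -a-> E -a-> G -b-> A -a-> E -b-> D -a-> B

After reading 10 characters, M is in state B.
(This kind of state-tracing is the core of the pumping-lemma construction: with 7 states, pigeonhole forces a repeat within the first 7 steps.)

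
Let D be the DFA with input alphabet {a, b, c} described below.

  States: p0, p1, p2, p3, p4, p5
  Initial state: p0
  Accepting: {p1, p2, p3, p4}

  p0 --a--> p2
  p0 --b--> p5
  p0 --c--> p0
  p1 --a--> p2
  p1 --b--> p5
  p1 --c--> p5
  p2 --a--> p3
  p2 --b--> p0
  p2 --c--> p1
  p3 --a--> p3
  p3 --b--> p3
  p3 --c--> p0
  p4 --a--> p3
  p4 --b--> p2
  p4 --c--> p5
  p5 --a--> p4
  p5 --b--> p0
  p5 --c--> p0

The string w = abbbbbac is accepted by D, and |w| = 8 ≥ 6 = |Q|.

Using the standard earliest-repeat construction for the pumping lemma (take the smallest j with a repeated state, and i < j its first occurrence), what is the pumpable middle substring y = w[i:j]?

ab

Run of D on w = a b b b b b a c:
  step 0: p0  (start)
  step 1: p2  (read a: p0→p2)
  step 2: p0  (read b: p2→p0)   ← first repeat (p0 seen earlier)
  step 3: p5  (read b: p0→p5)
  step 4: p0  (read b: p5→p0)
  step 5: p5  (read b: p0→p5)
  step 6: p0  (read b: p5→p0)
  step 7: p2  (read a: p0→p2)
  step 8: p1  (read c: p2→p1)

So i = 0, j = 2, giving x = w[0:0] = ε, y = w[0:2] = ab, z = w[2:8] = bbbbac.
Check: |xy| = 2 ≤ 6 and |y| = 2 ≥ 1. Reading y takes D from p0 back to p0, so every xyⁱz is accepted.
With |Q| = 6, pigeonhole forces a state repeat no later than step 6; the substring read between the first and second visits to that state can be pumped.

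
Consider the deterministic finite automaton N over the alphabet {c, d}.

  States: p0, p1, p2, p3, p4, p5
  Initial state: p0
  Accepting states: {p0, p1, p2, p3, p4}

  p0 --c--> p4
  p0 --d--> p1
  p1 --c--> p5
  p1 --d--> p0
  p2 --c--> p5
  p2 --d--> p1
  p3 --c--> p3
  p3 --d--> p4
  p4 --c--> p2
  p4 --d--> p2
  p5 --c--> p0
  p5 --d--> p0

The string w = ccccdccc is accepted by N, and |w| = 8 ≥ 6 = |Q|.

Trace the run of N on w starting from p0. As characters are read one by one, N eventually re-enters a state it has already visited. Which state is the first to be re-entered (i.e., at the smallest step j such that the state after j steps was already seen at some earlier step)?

Run of N on w = c c c c d c c c:
  step 0: p0  (start)
  step 1: p4  (read c: p0→p4)
  step 2: p2  (read c: p4→p2)
  step 3: p5  (read c: p2→p5)
  step 4: p0  (read c: p5→p0)   ← first repeat (p0 seen earlier)
  step 5: p1  (read d: p0→p1)
  step 6: p5  (read c: p1→p5)
  step 7: p0  (read c: p5→p0)
  step 8: p4  (read c: p0→p4)

The earliest repeat is at step j = 4: N is in p0, which it already visited at step i = 0.
Pumping length from the standard proof: p = 6 (the number of states). The repeated state found above gives |xy| = j ≤ 6 and |y| = j − i ≥ 1.

p0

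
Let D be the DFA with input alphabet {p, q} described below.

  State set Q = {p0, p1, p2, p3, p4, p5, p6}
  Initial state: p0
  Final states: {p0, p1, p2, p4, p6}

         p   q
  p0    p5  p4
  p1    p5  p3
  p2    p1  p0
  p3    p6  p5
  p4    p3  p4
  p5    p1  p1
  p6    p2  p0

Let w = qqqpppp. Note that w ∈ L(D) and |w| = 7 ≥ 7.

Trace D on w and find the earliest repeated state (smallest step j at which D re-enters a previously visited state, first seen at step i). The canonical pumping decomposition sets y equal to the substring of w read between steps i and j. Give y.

State sequence: p0 -q-> p4 -q-> p4 -q-> p4 -p-> p3 -p-> p6 -p-> p2 -p-> p1
First repeat at step 2: p4 was already visited.

So i = 1, j = 2, giving x = w[0:1] = q, y = w[1:2] = q, z = w[2:7] = qpppp.
Check: |xy| = 2 ≤ 7 and |y| = 1 ≥ 1. Reading y takes D from p4 back to p4, so every xyⁱz is accepted.

q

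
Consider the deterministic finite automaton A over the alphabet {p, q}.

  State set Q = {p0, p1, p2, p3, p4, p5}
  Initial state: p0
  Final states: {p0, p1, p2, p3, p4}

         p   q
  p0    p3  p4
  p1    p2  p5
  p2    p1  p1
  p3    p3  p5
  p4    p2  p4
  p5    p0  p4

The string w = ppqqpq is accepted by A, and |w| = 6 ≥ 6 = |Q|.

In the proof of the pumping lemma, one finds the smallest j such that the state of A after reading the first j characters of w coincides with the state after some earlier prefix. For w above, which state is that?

p3

Run of A on w = p p q q p q:
  step 0: p0  (start)
  step 1: p3  (read p: p0→p3)
  step 2: p3  (read p: p3→p3)   ← first repeat (p3 seen earlier)
  step 3: p5  (read q: p3→p5)
  step 4: p4  (read q: p5→p4)
  step 5: p2  (read p: p4→p2)
  step 6: p1  (read q: p2→p1)

The earliest repeat is at step j = 2: A is in p3, which it already visited at step i = 1.
With |Q| = 6, pigeonhole forces a state repeat no later than step 6; the substring read between the first and second visits to that state can be pumped.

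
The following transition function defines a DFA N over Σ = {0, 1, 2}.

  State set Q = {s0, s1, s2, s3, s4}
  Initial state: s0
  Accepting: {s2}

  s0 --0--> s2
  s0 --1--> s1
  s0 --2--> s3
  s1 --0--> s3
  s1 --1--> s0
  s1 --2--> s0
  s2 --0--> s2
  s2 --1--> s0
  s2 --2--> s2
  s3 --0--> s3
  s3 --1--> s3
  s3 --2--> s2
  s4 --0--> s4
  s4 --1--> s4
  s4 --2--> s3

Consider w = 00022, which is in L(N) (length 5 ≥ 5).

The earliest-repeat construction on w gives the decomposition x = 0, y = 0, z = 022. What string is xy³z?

0000022

xy^3z = 0·0·0·0·022 = 0000022.
Reading y = 0 takes N from s2 back to s2, so after x·y·y·y the machine is still in s2, and z then leads to the accepting state s2. Hence 0000022 ∈ L(N).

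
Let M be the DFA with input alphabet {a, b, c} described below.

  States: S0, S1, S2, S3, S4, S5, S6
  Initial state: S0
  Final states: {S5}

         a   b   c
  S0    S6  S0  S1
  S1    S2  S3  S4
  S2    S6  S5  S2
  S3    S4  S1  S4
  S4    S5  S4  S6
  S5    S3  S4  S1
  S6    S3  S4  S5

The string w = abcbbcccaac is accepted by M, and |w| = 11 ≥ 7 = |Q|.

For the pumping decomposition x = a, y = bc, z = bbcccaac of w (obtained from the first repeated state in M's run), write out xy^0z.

abbcccaac

xy⁰z = xz = a·bbcccaac = abbcccaac.
Reading y = bc takes M from S6 back to S6, so after x the machine is still in S6, and z then leads to the accepting state S5. Hence abbcccaac ∈ L(M).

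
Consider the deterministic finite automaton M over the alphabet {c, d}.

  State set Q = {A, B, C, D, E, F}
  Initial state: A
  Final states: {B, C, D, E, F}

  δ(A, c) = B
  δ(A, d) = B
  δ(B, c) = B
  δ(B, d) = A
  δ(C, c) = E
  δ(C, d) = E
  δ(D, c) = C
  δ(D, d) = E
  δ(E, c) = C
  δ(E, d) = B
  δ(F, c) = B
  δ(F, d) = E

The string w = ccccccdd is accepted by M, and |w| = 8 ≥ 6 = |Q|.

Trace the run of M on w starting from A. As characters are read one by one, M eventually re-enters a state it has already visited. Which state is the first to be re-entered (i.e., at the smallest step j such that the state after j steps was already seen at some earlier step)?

B

Run of M on w = c c c c c c d d:
  step 0: A  (start)
  step 1: B  (read c: A→B)
  step 2: B  (read c: B→B)   ← first repeat (B seen earlier)
  step 3: B  (read c: B→B)
  step 4: B  (read c: B→B)
  step 5: B  (read c: B→B)
  step 6: B  (read c: B→B)
  step 7: A  (read d: B→A)
  step 8: B  (read d: A→B)

The earliest repeat is at step j = 2: M is in B, which it already visited at step i = 1.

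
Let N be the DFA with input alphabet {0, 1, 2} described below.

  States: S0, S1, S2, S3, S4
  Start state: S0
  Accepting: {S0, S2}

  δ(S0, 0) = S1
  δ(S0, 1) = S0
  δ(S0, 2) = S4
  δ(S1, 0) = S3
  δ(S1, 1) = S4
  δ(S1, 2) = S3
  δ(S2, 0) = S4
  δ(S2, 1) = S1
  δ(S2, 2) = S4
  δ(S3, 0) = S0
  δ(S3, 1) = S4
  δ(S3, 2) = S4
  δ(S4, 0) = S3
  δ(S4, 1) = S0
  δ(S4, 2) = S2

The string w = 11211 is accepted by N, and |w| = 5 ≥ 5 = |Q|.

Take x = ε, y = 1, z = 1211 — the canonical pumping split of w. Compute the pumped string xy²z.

xy^2z = ε·1·1·1211 = 111211.
Reading y = 1 takes N from S0 back to S0, so after x·y·y the machine is still in S0, and z then leads to the accepting state S0. Hence 111211 ∈ L(N).

111211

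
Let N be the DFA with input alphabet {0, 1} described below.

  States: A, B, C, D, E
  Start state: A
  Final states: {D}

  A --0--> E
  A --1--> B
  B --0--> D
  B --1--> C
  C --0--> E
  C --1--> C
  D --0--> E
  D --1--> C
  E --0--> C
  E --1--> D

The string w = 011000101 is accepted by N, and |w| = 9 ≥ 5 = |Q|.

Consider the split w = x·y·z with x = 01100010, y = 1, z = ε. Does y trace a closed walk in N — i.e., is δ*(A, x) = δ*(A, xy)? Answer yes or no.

no

State sequence: A -0-> E -1-> D -1-> C -0-> E -0-> C -0-> E -1-> D -0-> E -1-> D

After x (step 8): E. After xy (step 9): D.
They differ (E ≠ D), so y is not a cycle from the state after x; this split is not the one the pumping-lemma construction produces, and pumping y need not keep the string in L(N).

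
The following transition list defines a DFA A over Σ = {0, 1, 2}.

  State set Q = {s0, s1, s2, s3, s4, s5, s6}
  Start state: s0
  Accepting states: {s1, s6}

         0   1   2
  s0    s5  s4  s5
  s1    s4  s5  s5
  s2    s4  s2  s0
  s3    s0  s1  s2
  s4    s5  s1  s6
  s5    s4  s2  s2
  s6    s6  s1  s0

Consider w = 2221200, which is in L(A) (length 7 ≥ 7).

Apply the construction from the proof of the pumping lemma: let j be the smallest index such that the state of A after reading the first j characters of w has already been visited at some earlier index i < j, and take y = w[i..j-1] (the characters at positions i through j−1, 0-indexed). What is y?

222

State sequence: s0 -2-> s5 -2-> s2 -2-> s0 -1-> s4 -2-> s6 -0-> s6 -0-> s6
First repeat at step 3: s0 was already visited.

So i = 0, j = 3, giving x = w[0:0] = ε, y = w[0:3] = 222, z = w[3:7] = 1200.
Check: |xy| = 3 ≤ 7 and |y| = 3 ≥ 1. Reading y takes A from s0 back to s0, so every xyⁱz is accepted.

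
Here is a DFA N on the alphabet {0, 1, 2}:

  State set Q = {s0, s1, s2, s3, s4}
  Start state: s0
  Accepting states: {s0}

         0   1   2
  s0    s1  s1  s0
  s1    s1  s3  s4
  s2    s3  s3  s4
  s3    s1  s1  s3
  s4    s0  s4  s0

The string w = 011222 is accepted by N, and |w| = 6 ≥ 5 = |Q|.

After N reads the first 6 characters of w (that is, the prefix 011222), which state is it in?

s0

Run of N on the first 6 characters of w = 0 1 1 2 2 2:
  step 0: s0  (start)
  step 1: s1  (read 0: s0→s1)
  step 2: s3  (read 1: s1→s3)
  step 3: s1  (read 1: s3→s1)
  step 4: s4  (read 2: s1→s4)
  step 5: s0  (read 2: s4→s0)
  step 6: s0  (read 2: s0→s0)

After reading 6 characters, N is in state s0.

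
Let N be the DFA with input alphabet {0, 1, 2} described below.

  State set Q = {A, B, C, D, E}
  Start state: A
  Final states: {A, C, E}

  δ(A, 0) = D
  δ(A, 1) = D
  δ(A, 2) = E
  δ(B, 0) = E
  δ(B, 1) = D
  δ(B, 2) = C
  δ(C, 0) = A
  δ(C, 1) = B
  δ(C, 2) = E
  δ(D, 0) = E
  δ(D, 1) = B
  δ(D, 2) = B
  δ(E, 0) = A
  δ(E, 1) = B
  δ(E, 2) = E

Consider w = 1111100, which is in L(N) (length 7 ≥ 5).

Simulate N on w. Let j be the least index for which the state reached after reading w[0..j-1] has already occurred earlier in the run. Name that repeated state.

D

State sequence: A -1-> D -1-> B -1-> D -1-> B -1-> D -0-> E -0-> A
First repeat at step 3: D was already visited.

The earliest repeat is at step j = 3: N is in D, which it already visited at step i = 1.
Since N has 5 states, any run of length ≥ 5 visits 5+1 states, so by pigeonhole some state repeats within the first 5 steps — that repeat gives the pumpable loop.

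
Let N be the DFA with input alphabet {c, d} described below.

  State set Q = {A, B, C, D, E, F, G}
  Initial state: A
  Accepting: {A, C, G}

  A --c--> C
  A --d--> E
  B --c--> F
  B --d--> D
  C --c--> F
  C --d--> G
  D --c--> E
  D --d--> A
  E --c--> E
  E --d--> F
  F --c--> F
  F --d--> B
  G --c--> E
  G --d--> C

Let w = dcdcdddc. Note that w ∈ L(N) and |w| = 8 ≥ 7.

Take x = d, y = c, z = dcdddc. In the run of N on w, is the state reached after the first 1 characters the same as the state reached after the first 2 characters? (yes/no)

State sequence: A -d-> E -c-> E

After x (step 1): E. After xy (step 2): E.
They match, so y = c drives N around a cycle from E back to itself; pumping y any number of times keeps N in E before reading z, and xyⁱz ∈ L(N) for every i ≥ 0.

yes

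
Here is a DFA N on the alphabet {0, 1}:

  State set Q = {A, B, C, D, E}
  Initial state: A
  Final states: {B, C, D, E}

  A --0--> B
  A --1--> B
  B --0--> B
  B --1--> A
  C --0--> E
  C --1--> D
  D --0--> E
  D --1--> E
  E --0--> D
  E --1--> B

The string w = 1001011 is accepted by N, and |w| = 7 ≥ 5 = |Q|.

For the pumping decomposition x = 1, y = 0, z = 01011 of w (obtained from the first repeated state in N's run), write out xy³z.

100001011

xy^3z = 1·0·0·0·01011 = 100001011.
Reading y = 0 takes N from B back to B, so after x·y·y·y the machine is still in B, and z then leads to the accepting state B. Hence 100001011 ∈ L(N).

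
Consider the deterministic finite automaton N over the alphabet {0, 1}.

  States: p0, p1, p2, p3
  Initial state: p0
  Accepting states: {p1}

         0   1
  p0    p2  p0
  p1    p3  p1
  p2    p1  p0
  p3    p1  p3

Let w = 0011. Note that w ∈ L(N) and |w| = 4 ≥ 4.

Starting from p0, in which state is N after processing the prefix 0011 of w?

State sequence: p0 -0-> p2 -0-> p1 -1-> p1 -1-> p1

After reading 4 characters, N is in state p1.

p1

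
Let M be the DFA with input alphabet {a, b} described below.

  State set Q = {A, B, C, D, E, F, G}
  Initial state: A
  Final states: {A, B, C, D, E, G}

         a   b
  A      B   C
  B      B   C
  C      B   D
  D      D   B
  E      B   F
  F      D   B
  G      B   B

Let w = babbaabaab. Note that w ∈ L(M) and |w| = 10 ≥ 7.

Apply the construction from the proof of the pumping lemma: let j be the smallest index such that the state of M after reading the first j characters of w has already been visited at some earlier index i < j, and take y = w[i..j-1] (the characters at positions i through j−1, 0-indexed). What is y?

ab

State sequence: A -b-> C -a-> B -b-> C -b-> D -a-> D -a-> D -b-> B -a-> B -a-> B -b-> C
First repeat at step 3: C was already visited.

So i = 1, j = 3, giving x = w[0:1] = b, y = w[1:3] = ab, z = w[3:10] = baabaab.
Check: |xy| = 3 ≤ 7 and |y| = 2 ≥ 1. Reading y takes M from C back to C, so every xyⁱz is accepted.
The DFA has 7 states, so the proof of the pumping lemma guarantees a repeated state among the first 7+1 visited; the segment between the two visits is the pumpable y.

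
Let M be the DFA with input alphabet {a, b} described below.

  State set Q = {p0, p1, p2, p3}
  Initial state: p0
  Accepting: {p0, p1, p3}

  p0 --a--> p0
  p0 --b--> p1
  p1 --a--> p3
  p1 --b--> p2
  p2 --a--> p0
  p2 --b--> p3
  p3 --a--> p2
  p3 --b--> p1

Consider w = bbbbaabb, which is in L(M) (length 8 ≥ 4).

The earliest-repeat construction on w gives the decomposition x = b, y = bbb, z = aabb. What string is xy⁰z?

xy⁰z = xz = b·aabb = baabb.
Reading y = bbb takes M from p1 back to p1, so after x the machine is still in p1, and z then leads to the accepting state p1. Hence baabb ∈ L(M).

baabb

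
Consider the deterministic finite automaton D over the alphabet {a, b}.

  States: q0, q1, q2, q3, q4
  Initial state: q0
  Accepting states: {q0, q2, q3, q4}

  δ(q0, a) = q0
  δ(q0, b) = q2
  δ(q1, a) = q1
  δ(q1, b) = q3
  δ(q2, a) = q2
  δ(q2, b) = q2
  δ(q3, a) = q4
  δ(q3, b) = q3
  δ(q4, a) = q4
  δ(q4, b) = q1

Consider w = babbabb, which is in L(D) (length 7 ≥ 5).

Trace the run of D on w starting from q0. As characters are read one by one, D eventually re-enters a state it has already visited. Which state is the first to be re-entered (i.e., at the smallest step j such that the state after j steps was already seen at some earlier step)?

q2

Run of D on w = b a b b a b b:
  step 0: q0  (start)
  step 1: q2  (read b: q0→q2)
  step 2: q2  (read a: q2→q2)   ← first repeat (q2 seen earlier)
  step 3: q2  (read b: q2→q2)
  step 4: q2  (read b: q2→q2)
  step 5: q2  (read a: q2→q2)
  step 6: q2  (read b: q2→q2)
  step 7: q2  (read b: q2→q2)

The earliest repeat is at step j = 2: D is in q2, which it already visited at step i = 1.
With |Q| = 5, pigeonhole forces a state repeat no later than step 5; the substring read between the first and second visits to that state can be pumped.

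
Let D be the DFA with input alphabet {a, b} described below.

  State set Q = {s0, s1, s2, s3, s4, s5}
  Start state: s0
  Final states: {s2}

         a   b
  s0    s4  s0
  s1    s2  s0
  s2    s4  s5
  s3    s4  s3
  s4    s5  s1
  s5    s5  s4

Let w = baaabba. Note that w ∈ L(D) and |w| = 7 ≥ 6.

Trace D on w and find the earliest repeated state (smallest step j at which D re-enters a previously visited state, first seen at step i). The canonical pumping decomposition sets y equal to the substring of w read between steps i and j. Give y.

b

Run of D on w = b a a a b b a:
  step 0: s0  (start)
  step 1: s0  (read b: s0→s0)   ← first repeat (s0 seen earlier)
  step 2: s4  (read a: s0→s4)
  step 3: s5  (read a: s4→s5)
  step 4: s5  (read a: s5→s5)
  step 5: s4  (read b: s5→s4)
  step 6: s1  (read b: s4→s1)
  step 7: s2  (read a: s1→s2)

So i = 0, j = 1, giving x = w[0:0] = ε, y = w[0:1] = b, z = w[1:7] = aaabba.
Check: |xy| = 1 ≤ 6 and |y| = 1 ≥ 1. Reading y takes D from s0 back to s0, so every xyⁱz is accepted.
Since D has 6 states, any run of length ≥ 6 visits 6+1 states, so by pigeonhole some state repeats within the first 6 steps — that repeat gives the pumpable loop.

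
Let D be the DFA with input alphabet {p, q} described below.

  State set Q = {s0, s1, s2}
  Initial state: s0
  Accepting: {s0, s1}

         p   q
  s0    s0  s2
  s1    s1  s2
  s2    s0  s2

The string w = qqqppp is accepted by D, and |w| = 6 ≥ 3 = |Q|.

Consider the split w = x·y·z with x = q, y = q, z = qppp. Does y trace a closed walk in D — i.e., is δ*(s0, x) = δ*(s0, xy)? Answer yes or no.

yes

State sequence: s0 -q-> s2 -q-> s2

After x (step 1): s2. After xy (step 2): s2.
They match, so y = q drives D around a cycle from s2 back to itself; pumping y any number of times keeps D in s2 before reading z, and xyⁱz ∈ L(D) for every i ≥ 0.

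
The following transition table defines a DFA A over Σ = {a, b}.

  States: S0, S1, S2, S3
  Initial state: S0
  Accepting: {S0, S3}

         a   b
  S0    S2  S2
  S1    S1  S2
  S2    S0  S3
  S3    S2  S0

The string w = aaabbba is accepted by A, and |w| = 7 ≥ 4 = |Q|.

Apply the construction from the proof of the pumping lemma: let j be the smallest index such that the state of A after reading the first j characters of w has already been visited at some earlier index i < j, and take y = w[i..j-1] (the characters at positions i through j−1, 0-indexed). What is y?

aa

State sequence: S0 -a-> S2 -a-> S0 -a-> S2 -b-> S3 -b-> S0 -b-> S2 -a-> S0
First repeat at step 2: S0 was already visited.

So i = 0, j = 2, giving x = w[0:0] = ε, y = w[0:2] = aa, z = w[2:7] = abbba.
Check: |xy| = 2 ≤ 4 and |y| = 2 ≥ 1. Reading y takes A from S0 back to S0, so every xyⁱz is accepted.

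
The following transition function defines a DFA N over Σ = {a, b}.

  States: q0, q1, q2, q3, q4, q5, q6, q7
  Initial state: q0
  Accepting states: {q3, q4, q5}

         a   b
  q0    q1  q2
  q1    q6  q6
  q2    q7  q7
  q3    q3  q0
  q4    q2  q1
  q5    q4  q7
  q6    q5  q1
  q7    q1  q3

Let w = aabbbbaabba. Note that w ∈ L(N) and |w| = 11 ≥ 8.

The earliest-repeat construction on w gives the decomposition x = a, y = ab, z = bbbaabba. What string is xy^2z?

xy^2z = a·ab·ab·bbbaabba = aababbbbaabba.
Reading y = ab takes N from q1 back to q1, so after x·y·y the machine is still in q1, and z then leads to the accepting state q5. Hence aababbbbaabba ∈ L(N).

aababbbbaabba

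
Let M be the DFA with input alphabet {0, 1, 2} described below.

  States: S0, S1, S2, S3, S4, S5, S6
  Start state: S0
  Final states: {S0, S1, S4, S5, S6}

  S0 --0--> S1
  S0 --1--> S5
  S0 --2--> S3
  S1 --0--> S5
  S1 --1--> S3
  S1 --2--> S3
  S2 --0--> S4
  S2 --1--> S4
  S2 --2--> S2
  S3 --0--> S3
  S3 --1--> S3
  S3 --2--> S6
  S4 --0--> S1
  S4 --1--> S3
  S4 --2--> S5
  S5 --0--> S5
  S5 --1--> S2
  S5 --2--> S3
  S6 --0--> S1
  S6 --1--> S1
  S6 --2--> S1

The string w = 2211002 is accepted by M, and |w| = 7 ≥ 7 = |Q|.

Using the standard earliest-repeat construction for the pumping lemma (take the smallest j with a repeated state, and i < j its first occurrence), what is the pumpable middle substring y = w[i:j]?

211

Run of M on w = 2 2 1 1 0 0 2:
  step 0: S0  (start)
  step 1: S3  (read 2: S0→S3)
  step 2: S6  (read 2: S3→S6)
  step 3: S1  (read 1: S6→S1)
  step 4: S3  (read 1: S1→S3)   ← first repeat (S3 seen earlier)
  step 5: S3  (read 0: S3→S3)
  step 6: S3  (read 0: S3→S3)
  step 7: S6  (read 2: S3→S6)

So i = 1, j = 4, giving x = w[0:1] = 2, y = w[1:4] = 211, z = w[4:7] = 002.
Check: |xy| = 4 ≤ 7 and |y| = 3 ≥ 1. Reading y takes M from S3 back to S3, so every xyⁱz is accepted.
Pumping length from the standard proof: p = 7 (the number of states). The repeated state found above gives |xy| = j ≤ 7 and |y| = j − i ≥ 1.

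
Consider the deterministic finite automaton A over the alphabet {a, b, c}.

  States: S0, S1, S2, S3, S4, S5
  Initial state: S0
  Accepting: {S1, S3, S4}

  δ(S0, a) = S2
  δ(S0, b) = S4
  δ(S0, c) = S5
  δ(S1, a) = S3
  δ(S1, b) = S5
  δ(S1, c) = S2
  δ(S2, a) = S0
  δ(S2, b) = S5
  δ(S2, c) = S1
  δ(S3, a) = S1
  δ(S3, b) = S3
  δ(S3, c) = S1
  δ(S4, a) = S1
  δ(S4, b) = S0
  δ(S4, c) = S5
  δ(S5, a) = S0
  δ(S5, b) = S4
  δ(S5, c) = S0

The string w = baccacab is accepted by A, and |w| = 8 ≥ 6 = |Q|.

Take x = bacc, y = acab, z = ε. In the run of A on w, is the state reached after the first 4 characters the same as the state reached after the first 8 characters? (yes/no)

Run of A on the first 8 characters of w = b a c c a c a b:
  step 0: S0  (start)
  step 1: S4  (read b: S0→S4)
  step 2: S1  (read a: S4→S1)
  step 3: S2  (read c: S1→S2)
  step 4: S1  (read c: S2→S1)
  step 5: S3  (read a: S1→S3)
  step 6: S1  (read c: S3→S1)
  step 7: S3  (read a: S1→S3)
  step 8: S3  (read b: S3→S3)

After x (step 4): S1. After xy (step 8): S3.
They differ (S1 ≠ S3), so y is not a cycle from the state after x; this split is not the one the pumping-lemma construction produces, and pumping y need not keep the string in L(A).

no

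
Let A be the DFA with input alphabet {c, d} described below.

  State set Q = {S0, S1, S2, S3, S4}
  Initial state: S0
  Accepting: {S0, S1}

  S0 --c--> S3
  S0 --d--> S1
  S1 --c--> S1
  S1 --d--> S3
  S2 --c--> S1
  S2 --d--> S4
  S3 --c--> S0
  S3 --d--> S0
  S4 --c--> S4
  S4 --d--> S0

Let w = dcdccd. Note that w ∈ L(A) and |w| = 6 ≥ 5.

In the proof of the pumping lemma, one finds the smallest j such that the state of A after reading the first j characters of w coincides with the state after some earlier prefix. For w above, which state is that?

Run of A on w = d c d c c d:
  step 0: S0  (start)
  step 1: S1  (read d: S0→S1)
  step 2: S1  (read c: S1→S1)   ← first repeat (S1 seen earlier)
  step 3: S3  (read d: S1→S3)
  step 4: S0  (read c: S3→S0)
  step 5: S3  (read c: S0→S3)
  step 6: S0  (read d: S3→S0)

The earliest repeat is at step j = 2: A is in S1, which it already visited at step i = 1.

S1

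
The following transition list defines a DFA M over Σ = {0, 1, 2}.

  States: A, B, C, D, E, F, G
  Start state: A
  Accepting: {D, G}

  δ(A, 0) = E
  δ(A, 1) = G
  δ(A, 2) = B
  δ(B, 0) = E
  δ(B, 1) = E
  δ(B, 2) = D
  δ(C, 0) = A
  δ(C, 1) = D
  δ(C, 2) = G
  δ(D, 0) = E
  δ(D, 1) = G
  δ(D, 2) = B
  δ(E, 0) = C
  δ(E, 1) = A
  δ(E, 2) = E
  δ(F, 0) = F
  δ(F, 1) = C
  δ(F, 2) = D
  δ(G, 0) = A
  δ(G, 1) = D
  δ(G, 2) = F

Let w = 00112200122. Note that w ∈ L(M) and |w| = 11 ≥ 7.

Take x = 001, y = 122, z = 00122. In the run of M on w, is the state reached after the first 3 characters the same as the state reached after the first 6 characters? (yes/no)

yes

Run of M on the first 6 characters of w = 0 0 1 1 2 2:
  step 0: A  (start)
  step 1: E  (read 0: A→E)
  step 2: C  (read 0: E→C)
  step 3: D  (read 1: C→D)
  step 4: G  (read 1: D→G)
  step 5: F  (read 2: G→F)
  step 6: D  (read 2: F→D)

After x (step 3): D. After xy (step 6): D.
They match, so y = 122 drives M around a cycle from D back to itself; pumping y any number of times keeps M in D before reading z, and xyⁱz ∈ L(M) for every i ≥ 0.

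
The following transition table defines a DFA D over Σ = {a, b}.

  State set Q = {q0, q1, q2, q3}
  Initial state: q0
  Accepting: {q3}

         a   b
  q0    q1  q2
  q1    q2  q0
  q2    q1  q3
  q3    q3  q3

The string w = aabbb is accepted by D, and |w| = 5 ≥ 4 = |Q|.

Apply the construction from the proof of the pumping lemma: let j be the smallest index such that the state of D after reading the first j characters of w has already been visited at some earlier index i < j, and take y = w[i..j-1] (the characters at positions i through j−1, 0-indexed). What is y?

b

State sequence: q0 -a-> q1 -a-> q2 -b-> q3 -b-> q3 -b-> q3
First repeat at step 4: q3 was already visited.

So i = 3, j = 4, giving x = w[0:3] = aab, y = w[3:4] = b, z = w[4:5] = b.
Check: |xy| = 4 ≤ 4 and |y| = 1 ≥ 1. Reading y takes D from q3 back to q3, so every xyⁱz is accepted.
With |Q| = 4, pigeonhole forces a state repeat no later than step 4; the substring read between the first and second visits to that state can be pumped.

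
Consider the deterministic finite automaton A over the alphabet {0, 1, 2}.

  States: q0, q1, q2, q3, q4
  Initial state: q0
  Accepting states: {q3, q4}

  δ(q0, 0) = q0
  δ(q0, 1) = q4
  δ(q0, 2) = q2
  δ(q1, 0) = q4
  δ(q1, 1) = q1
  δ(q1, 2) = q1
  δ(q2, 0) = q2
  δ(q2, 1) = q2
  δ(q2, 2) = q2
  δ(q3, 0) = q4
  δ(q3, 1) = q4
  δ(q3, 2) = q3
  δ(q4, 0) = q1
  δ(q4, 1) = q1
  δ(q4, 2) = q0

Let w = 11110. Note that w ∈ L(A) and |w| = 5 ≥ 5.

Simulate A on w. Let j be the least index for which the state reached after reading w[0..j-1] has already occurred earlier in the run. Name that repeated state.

q1

Run of A on w = 1 1 1 1 0:
  step 0: q0  (start)
  step 1: q4  (read 1: q0→q4)
  step 2: q1  (read 1: q4→q1)
  step 3: q1  (read 1: q1→q1)   ← first repeat (q1 seen earlier)
  step 4: q1  (read 1: q1→q1)
  step 5: q4  (read 0: q1→q4)

The earliest repeat is at step j = 3: A is in q1, which it already visited at step i = 2.
Pumping length from the standard proof: p = 5 (the number of states). The repeated state found above gives |xy| = j ≤ 5 and |y| = j − i ≥ 1.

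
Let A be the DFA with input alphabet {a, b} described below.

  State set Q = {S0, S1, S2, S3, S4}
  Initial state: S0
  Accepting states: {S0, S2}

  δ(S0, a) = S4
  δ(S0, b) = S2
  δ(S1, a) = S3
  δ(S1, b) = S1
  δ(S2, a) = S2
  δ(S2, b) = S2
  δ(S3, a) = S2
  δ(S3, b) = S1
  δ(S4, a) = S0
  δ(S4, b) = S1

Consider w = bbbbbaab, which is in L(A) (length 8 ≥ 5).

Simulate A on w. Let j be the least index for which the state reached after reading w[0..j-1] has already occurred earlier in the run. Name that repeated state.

S2

Run of A on w = b b b b b a a b:
  step 0: S0  (start)
  step 1: S2  (read b: S0→S2)
  step 2: S2  (read b: S2→S2)   ← first repeat (S2 seen earlier)
  step 3: S2  (read b: S2→S2)
  step 4: S2  (read b: S2→S2)
  step 5: S2  (read b: S2→S2)
  step 6: S2  (read a: S2→S2)
  step 7: S2  (read a: S2→S2)
  step 8: S2  (read b: S2→S2)

The earliest repeat is at step j = 2: A is in S2, which it already visited at step i = 1.
With |Q| = 5, pigeonhole forces a state repeat no later than step 5; the substring read between the first and second visits to that state can be pumped.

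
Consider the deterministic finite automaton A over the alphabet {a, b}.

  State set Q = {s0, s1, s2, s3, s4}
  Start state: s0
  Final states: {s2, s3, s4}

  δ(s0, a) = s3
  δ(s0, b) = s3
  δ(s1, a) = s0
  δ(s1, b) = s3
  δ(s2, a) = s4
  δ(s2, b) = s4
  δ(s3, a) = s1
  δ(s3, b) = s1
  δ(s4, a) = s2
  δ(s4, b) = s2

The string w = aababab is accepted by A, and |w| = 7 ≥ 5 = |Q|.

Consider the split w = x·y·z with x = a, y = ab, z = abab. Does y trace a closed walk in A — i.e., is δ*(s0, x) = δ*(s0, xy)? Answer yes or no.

State sequence: s0 -a-> s3 -a-> s1 -b-> s3

After x (step 1): s3. After xy (step 3): s3.
They match, so y = ab drives A around a cycle from s3 back to itself; pumping y any number of times keeps A in s3 before reading z, and xyⁱz ∈ L(A) for every i ≥ 0.

yes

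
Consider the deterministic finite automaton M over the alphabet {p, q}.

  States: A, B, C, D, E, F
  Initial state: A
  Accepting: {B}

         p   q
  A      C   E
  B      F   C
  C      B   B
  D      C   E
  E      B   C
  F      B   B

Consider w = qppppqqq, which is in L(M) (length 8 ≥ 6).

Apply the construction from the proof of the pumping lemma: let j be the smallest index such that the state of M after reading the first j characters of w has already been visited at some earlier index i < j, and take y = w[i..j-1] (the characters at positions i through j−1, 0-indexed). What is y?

State sequence: A -q-> E -p-> B -p-> F -p-> B -p-> F -q-> B -q-> C -q-> B
First repeat at step 4: B was already visited.

So i = 2, j = 4, giving x = w[0:2] = qp, y = w[2:4] = pp, z = w[4:8] = pqqq.
Check: |xy| = 4 ≤ 6 and |y| = 2 ≥ 1. Reading y takes M from B back to B, so every xyⁱz is accepted.

pp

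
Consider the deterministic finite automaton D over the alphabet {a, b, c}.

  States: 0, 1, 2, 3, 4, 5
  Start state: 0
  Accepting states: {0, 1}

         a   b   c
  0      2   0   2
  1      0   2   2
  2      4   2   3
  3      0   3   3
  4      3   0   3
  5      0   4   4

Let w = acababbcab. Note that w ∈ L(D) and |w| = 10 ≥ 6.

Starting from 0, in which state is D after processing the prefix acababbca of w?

0

State sequence: 0 -a-> 2 -c-> 3 -a-> 0 -b-> 0 -a-> 2 -b-> 2 -b-> 2 -c-> 3 -a-> 0

After reading 9 characters, D is in state 0.
(This kind of state-tracing is the core of the pumping-lemma construction: with 6 states, pigeonhole forces a repeat within the first 6 steps.)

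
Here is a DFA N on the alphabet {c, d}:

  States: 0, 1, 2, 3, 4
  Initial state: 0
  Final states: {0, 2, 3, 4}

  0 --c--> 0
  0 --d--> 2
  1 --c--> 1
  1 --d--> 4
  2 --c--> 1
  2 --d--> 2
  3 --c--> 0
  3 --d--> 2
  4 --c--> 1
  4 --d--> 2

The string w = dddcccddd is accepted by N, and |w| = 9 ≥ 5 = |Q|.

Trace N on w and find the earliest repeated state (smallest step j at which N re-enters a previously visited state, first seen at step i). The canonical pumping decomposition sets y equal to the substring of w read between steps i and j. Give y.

d

State sequence: 0 -d-> 2 -d-> 2 -d-> 2 -c-> 1 -c-> 1 -c-> 1 -d-> 4 -d-> 2 -d-> 2
First repeat at step 2: 2 was already visited.

So i = 1, j = 2, giving x = w[0:1] = d, y = w[1:2] = d, z = w[2:9] = dcccddd.
Check: |xy| = 2 ≤ 5 and |y| = 1 ≥ 1. Reading y takes N from 2 back to 2, so every xyⁱz is accepted.
Since N has 5 states, any run of length ≥ 5 visits 5+1 states, so by pigeonhole some state repeats within the first 5 steps — that repeat gives the pumpable loop.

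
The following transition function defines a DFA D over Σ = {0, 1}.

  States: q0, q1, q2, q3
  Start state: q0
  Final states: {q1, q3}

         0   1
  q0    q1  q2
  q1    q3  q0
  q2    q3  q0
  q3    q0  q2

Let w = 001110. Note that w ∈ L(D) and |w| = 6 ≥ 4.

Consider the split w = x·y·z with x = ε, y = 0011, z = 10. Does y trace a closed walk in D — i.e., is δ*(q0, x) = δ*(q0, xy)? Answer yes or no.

yes

Run of D on the first 4 characters of w = 0 0 1 1:
  step 0: q0  (start)
  step 1: q1  (read 0: q0→q1)
  step 2: q3  (read 0: q1→q3)
  step 3: q2  (read 1: q3→q2)
  step 4: q0  (read 1: q2→q0)

After x (step 0): q0. After xy (step 4): q0.
They match, so y = 0011 drives D around a cycle from q0 back to itself; pumping y any number of times keeps D in q0 before reading z, and xyⁱz ∈ L(D) for every i ≥ 0.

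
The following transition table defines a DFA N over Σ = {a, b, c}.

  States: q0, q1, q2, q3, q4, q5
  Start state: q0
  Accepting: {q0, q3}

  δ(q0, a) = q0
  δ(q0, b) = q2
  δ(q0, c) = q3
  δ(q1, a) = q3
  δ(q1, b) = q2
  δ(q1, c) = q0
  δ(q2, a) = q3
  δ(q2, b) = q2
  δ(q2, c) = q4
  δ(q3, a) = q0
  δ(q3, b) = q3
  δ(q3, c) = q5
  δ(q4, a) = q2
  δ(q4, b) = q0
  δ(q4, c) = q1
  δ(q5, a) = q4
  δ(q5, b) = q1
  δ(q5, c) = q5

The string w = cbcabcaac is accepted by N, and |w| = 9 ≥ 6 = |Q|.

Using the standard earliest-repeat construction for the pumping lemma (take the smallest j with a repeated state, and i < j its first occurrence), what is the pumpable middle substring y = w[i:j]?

b

State sequence: q0 -c-> q3 -b-> q3 -c-> q5 -a-> q4 -b-> q0 -c-> q3 -a-> q0 -a-> q0 -c-> q3
First repeat at step 2: q3 was already visited.

So i = 1, j = 2, giving x = w[0:1] = c, y = w[1:2] = b, z = w[2:9] = cabcaac.
Check: |xy| = 2 ≤ 6 and |y| = 1 ≥ 1. Reading y takes N from q3 back to q3, so every xyⁱz is accepted.
Pumping length from the standard proof: p = 6 (the number of states). The repeated state found above gives |xy| = j ≤ 6 and |y| = j − i ≥ 1.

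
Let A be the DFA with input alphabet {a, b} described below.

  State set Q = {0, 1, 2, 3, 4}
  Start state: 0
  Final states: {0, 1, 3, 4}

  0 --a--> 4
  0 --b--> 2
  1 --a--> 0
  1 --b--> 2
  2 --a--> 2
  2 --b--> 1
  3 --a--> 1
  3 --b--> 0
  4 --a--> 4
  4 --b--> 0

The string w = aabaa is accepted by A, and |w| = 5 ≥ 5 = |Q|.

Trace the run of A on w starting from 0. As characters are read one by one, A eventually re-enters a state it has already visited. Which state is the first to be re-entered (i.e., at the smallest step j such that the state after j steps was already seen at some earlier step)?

State sequence: 0 -a-> 4 -a-> 4 -b-> 0 -a-> 4 -a-> 4
First repeat at step 2: 4 was already visited.

The earliest repeat is at step j = 2: A is in 4, which it already visited at step i = 1.

4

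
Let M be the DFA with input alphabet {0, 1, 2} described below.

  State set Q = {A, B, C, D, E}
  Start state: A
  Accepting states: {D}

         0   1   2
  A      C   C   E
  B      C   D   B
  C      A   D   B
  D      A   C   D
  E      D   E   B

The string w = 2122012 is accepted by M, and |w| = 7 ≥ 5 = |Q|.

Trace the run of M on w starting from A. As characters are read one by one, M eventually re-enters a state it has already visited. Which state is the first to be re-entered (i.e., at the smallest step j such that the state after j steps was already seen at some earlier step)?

Run of M on w = 2 1 2 2 0 1 2:
  step 0: A  (start)
  step 1: E  (read 2: A→E)
  step 2: E  (read 1: E→E)   ← first repeat (E seen earlier)
  step 3: B  (read 2: E→B)
  step 4: B  (read 2: B→B)
  step 5: C  (read 0: B→C)
  step 6: D  (read 1: C→D)
  step 7: D  (read 2: D→D)

The earliest repeat is at step j = 2: M is in E, which it already visited at step i = 1.
With |Q| = 5, pigeonhole forces a state repeat no later than step 5; the substring read between the first and second visits to that state can be pumped.

E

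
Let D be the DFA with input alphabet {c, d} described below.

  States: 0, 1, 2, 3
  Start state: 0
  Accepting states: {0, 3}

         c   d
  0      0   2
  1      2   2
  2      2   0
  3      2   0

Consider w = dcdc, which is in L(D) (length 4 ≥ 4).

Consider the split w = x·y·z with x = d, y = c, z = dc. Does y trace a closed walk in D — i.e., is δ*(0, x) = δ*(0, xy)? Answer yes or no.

yes

State sequence: 0 -d-> 2 -c-> 2

After x (step 1): 2. After xy (step 2): 2.
They match, so y = c drives D around a cycle from 2 back to itself; pumping y any number of times keeps D in 2 before reading z, and xyⁱz ∈ L(D) for every i ≥ 0.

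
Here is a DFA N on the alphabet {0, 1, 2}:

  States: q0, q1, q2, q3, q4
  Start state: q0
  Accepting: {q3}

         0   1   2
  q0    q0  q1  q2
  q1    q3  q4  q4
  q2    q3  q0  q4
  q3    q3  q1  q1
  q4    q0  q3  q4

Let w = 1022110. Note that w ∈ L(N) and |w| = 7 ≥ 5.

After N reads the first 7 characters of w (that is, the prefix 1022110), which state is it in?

Run of N on the first 7 characters of w = 1 0 2 2 1 1 0:
  step 0: q0  (start)
  step 1: q1  (read 1: q0→q1)
  step 2: q3  (read 0: q1→q3)
  step 3: q1  (read 2: q3→q1)
  step 4: q4  (read 2: q1→q4)
  step 5: q3  (read 1: q4→q3)
  step 6: q1  (read 1: q3→q1)
  step 7: q3  (read 0: q1→q3)

After reading 7 characters, N is in state q3.

q3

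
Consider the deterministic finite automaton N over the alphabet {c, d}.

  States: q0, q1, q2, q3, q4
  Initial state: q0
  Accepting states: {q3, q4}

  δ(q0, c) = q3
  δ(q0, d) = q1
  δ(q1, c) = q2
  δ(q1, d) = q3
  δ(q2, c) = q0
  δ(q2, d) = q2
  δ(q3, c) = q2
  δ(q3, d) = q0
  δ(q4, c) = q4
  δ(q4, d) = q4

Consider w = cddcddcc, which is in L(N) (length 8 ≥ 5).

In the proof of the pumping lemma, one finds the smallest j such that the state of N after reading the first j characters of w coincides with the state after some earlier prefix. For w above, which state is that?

q0

Run of N on w = c d d c d d c c:
  step 0: q0  (start)
  step 1: q3  (read c: q0→q3)
  step 2: q0  (read d: q3→q0)   ← first repeat (q0 seen earlier)
  step 3: q1  (read d: q0→q1)
  step 4: q2  (read c: q1→q2)
  step 5: q2  (read d: q2→q2)
  step 6: q2  (read d: q2→q2)
  step 7: q0  (read c: q2→q0)
  step 8: q3  (read c: q0→q3)

The earliest repeat is at step j = 2: N is in q0, which it already visited at step i = 0.
Since N has 5 states, any run of length ≥ 5 visits 5+1 states, so by pigeonhole some state repeats within the first 5 steps — that repeat gives the pumpable loop.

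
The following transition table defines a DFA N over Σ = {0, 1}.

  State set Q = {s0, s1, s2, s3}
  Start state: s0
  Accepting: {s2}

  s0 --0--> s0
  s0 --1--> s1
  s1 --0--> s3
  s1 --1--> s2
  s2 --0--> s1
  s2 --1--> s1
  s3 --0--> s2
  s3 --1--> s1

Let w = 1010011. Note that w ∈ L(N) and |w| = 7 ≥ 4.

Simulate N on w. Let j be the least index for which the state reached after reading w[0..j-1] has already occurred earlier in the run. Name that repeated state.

s1

Run of N on w = 1 0 1 0 0 1 1:
  step 0: s0  (start)
  step 1: s1  (read 1: s0→s1)
  step 2: s3  (read 0: s1→s3)
  step 3: s1  (read 1: s3→s1)   ← first repeat (s1 seen earlier)
  step 4: s3  (read 0: s1→s3)
  step 5: s2  (read 0: s3→s2)
  step 6: s1  (read 1: s2→s1)
  step 7: s2  (read 1: s1→s2)

The earliest repeat is at step j = 3: N is in s1, which it already visited at step i = 1.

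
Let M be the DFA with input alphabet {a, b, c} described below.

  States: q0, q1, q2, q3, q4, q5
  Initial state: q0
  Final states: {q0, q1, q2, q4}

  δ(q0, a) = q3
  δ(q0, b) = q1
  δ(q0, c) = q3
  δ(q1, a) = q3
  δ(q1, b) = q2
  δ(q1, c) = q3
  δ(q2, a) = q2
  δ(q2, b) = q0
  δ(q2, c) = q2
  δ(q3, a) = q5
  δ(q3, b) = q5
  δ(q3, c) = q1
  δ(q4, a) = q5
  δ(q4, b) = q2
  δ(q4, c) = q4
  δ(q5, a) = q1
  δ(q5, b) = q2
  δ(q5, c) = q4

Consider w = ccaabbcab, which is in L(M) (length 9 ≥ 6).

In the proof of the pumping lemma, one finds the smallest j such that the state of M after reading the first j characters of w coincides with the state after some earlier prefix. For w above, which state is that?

q3

State sequence: q0 -c-> q3 -c-> q1 -a-> q3 -a-> q5 -b-> q2 -b-> q0 -c-> q3 -a-> q5 -b-> q2
First repeat at step 3: q3 was already visited.

The earliest repeat is at step j = 3: M is in q3, which it already visited at step i = 1.
With |Q| = 6, pigeonhole forces a state repeat no later than step 6; the substring read between the first and second visits to that state can be pumped.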